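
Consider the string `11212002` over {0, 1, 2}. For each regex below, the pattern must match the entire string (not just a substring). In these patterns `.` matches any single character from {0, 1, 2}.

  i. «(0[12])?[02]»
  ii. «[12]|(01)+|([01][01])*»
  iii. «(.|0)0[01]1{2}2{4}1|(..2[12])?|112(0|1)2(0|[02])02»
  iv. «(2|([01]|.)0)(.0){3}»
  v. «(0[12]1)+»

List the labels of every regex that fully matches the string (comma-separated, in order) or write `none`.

iii

i → no match
ii → no match
iii → match
iv → no match — must end with `0`
v → no match — must start with `0`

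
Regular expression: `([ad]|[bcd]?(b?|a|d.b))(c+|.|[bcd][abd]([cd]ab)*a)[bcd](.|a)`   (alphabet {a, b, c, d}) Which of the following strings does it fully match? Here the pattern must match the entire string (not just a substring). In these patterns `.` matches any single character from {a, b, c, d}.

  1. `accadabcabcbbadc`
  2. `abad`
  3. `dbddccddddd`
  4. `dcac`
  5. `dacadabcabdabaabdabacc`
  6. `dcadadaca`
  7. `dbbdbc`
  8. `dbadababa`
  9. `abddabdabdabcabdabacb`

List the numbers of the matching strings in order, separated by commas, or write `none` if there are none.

1 → no match
2 → no match
3 → no match
4 → no match
5 → no match
6 → no match
7 → match
8 → match
9 → match

7, 8, 9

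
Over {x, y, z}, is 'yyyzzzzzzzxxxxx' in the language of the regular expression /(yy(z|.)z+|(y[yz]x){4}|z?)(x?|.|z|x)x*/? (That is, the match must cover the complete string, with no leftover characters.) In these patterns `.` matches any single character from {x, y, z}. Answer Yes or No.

Yes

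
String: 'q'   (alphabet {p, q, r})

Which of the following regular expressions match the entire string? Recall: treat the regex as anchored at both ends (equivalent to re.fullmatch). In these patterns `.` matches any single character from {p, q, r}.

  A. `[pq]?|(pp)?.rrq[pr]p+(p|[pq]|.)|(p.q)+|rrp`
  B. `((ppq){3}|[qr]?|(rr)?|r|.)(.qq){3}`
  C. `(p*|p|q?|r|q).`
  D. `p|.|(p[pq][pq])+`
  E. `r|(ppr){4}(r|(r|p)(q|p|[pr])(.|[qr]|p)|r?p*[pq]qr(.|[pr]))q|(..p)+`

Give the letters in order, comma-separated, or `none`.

A, C, D

A → match
B → no match — must end with 'qq'
C → match
D → match
E → no match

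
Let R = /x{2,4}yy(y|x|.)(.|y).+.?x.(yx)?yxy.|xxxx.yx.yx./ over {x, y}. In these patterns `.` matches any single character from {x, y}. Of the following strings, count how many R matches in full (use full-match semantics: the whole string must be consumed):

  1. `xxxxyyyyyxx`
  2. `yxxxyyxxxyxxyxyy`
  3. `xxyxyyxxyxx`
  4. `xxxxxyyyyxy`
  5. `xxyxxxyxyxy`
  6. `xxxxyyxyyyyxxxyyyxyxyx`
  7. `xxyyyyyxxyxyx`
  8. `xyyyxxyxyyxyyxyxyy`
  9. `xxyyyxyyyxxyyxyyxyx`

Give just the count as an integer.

2

1 → no match
2 → no match
3 → no match
4 → no match
5 → no match
6 → no match
7 → match
8 → no match
9 → match
Total matched: 2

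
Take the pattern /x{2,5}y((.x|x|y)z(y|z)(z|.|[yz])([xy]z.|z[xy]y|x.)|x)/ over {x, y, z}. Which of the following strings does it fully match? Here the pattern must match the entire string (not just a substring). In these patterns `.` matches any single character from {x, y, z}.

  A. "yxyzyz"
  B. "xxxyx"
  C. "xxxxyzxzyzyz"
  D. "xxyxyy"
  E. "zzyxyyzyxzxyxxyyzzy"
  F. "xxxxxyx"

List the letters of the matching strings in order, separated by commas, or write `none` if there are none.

B, F

A. "yxyzyz" → no match — must start with "x"
B. "xxxyx" → match
C. "xxxxyzxzyzyz" → no match
D. "xxyxyy" → no match
E → no match — must start with "x"
F. "xxxxxyx" → match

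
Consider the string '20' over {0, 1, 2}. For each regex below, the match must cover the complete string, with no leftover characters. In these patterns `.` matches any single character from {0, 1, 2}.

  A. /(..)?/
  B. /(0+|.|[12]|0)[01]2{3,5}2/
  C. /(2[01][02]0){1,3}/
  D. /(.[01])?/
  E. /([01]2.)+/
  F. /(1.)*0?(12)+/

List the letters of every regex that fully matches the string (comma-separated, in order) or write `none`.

A, D

A → match
B → no match — must end with '22'
C → no match
D → match
E → no match
F → no match — must end with '12'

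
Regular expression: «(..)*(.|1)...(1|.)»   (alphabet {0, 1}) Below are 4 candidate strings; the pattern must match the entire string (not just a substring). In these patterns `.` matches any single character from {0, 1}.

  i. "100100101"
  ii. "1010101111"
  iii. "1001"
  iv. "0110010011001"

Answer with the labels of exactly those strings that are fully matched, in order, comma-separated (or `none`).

i → match
ii → no match
iii → no match
iv → match

i, iv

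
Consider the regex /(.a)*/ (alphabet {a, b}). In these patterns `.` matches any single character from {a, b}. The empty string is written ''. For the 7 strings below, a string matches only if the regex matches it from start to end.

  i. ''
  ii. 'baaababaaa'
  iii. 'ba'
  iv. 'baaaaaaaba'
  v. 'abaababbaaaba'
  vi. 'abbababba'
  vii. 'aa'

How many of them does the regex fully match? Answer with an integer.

5

i. '' → match
ii. 'baaababaaa' → match
iii. 'ba' → match
iv. 'baaaaaaaba' → match
v → no match
vi. 'abbababba' → no match
vii. 'aa' → match
Total matched: 5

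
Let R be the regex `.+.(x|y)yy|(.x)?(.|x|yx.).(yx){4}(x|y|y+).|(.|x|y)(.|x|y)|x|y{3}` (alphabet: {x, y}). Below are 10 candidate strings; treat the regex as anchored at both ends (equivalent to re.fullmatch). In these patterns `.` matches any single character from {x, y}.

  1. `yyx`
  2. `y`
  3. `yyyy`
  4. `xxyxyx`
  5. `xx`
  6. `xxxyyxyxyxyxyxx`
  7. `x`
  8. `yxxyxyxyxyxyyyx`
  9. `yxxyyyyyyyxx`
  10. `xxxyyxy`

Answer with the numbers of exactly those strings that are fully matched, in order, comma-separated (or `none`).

5, 7

1 → no match
2 → no match
3 → no match
4 → no match
5 → match
6 → no match
7 → match
8 → no match
9 → no match
10 → no match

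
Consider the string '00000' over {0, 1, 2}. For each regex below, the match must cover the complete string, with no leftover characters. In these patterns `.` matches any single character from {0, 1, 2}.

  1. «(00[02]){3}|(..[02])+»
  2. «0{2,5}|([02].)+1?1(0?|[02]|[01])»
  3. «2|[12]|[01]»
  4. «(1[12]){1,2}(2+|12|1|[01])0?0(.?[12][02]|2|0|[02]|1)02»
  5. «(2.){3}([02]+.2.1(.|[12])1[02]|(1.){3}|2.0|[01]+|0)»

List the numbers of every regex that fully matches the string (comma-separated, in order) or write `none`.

2

1 → no match
2 → match
3 → no match
4 → no match — must start with '1'
5 → no match — must start with '2'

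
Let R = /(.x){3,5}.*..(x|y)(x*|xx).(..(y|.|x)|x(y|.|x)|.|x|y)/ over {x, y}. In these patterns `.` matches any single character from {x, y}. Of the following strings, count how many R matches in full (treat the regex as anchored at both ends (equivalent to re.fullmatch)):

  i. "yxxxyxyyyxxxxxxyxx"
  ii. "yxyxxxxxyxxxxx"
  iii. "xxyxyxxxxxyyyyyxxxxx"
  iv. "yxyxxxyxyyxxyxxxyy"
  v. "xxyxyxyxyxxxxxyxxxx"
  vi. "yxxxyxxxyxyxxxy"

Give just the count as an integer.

6

i → match
ii → match
iii → match
iv → match
v → match
vi → match
Total matched: 6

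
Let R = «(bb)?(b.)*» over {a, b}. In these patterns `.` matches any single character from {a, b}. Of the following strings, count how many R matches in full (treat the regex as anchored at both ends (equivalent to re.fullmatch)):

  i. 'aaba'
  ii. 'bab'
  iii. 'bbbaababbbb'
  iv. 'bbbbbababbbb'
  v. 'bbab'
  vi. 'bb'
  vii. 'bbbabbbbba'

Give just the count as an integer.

3

i → no match
ii → no match
iii → no match
iv → match
v → no match
vi → match
vii → match
Total matched: 3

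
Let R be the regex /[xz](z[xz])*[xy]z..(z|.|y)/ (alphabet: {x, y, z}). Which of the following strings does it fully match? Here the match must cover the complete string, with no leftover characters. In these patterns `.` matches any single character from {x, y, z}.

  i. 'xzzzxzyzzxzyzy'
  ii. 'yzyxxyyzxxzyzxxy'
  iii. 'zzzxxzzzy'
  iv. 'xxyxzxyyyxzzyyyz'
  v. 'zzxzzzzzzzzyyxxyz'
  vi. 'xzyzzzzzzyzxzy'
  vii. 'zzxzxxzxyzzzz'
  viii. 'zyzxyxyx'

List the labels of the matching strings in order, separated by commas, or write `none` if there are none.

none

i → no match
ii → no match
iii → no match
iv → no match
v → no match
vi → no match
vii → no match
viii → no match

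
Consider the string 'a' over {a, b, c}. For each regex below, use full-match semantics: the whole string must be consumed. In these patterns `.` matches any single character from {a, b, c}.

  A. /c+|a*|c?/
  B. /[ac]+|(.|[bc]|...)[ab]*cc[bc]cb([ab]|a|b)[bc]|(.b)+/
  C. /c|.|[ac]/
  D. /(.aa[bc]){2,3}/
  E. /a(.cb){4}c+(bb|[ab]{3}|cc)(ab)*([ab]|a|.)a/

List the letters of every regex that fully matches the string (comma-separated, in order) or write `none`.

A, B, C

A → match
B → match
C → match
D → no match
E → no match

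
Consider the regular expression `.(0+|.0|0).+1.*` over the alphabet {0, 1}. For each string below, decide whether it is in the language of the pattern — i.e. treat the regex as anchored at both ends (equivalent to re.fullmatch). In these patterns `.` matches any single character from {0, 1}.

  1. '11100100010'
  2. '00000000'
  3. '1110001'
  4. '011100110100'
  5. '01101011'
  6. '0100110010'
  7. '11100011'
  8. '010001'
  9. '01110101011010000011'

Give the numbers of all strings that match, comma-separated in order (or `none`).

1. '11100100010' → no match
2. '00000000' → no match
3. '1110001' → no match
4. '011100110100' → no match
5. '01101011' → no match
6. '0100110010' → match
7. '11100011' → no match
8. '010001' → match
9 → no match

6, 8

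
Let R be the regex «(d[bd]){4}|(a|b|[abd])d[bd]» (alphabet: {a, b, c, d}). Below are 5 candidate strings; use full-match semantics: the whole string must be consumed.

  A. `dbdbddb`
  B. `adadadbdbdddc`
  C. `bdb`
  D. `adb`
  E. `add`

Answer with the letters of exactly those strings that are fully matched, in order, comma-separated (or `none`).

A → no match
B → no match
C → match
D → match
E → match

C, D, E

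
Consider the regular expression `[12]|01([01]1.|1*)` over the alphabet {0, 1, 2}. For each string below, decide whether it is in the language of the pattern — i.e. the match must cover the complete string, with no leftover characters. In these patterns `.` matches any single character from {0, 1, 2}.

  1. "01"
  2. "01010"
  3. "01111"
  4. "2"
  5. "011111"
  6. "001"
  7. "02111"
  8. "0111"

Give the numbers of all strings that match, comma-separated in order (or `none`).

1, 2, 3, 4, 5, 8

1 → match
2 → match
3 → match
4 → match
5 → match
6 → no match
7 → no match
8 → match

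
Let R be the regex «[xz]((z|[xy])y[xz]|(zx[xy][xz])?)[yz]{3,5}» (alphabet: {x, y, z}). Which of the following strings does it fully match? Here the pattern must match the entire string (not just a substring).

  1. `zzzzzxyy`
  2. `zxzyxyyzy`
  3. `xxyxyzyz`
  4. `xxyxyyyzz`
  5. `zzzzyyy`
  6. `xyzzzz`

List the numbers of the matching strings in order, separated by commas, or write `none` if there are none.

1. `zzzzzxyy` → no match
2. `zxzyxyyzy` → no match
3. `xxyxyzyz` → match
4. `xxyxyyyzz` → match
5. `zzzzyyy` → no match
6. `xyzzzz` → match

3, 4, 6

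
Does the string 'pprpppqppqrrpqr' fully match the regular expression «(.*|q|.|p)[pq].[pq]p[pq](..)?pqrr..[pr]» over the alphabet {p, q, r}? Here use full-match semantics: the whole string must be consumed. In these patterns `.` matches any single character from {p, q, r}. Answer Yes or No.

Yes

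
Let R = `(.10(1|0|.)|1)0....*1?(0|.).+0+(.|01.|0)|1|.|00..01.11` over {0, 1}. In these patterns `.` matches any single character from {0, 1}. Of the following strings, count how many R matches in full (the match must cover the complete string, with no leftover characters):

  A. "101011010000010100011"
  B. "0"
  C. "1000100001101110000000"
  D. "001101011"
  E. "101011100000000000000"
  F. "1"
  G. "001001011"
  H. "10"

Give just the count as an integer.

7

A → match
B → match
C → match
D → match
E → match
F → match
G → match
H → no match
Total matched: 7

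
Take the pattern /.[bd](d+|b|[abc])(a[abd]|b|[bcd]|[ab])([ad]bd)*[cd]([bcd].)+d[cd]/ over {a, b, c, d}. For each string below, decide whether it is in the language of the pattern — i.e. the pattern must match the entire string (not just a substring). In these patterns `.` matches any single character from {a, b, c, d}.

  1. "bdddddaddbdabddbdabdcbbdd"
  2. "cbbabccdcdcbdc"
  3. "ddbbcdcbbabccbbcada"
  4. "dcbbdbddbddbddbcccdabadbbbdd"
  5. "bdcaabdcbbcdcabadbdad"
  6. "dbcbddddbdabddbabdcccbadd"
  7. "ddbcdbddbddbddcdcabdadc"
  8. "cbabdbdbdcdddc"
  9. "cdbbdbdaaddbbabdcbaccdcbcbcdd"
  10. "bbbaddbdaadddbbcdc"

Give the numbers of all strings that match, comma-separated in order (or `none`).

1 → match
2 → match
3 → no match
4 → no match
5 → no match
6 → no match
7 → no match
8 → no match
9 → no match
10 → no match

1, 2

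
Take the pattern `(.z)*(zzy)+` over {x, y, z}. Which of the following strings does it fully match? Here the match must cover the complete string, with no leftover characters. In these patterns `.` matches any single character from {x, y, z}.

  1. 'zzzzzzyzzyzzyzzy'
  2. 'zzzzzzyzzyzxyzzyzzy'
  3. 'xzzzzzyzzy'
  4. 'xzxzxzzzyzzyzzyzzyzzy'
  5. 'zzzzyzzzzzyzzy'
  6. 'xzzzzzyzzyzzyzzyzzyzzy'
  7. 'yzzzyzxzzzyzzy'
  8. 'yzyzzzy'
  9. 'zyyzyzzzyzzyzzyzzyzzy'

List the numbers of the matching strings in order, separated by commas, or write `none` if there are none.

1 → match
2 → no match
3 → match
4 → match
5 → match
6 → match
7 → match
8 → match
9 → no match

1, 3, 4, 5, 6, 7, 8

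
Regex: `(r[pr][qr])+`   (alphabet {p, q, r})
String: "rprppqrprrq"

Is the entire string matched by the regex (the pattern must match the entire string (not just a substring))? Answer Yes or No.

No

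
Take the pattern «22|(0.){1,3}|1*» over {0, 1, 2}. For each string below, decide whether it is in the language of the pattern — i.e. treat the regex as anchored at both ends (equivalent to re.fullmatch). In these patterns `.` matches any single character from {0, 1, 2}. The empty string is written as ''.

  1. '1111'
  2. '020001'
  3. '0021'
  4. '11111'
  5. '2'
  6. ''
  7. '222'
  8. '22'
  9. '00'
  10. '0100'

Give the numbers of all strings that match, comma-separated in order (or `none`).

1, 2, 4, 6, 8, 9, 10

1 → match
2 → match
3 → no match
4 → match
5 → no match
6 → match
7 → no match
8 → match
9 → match
10 → match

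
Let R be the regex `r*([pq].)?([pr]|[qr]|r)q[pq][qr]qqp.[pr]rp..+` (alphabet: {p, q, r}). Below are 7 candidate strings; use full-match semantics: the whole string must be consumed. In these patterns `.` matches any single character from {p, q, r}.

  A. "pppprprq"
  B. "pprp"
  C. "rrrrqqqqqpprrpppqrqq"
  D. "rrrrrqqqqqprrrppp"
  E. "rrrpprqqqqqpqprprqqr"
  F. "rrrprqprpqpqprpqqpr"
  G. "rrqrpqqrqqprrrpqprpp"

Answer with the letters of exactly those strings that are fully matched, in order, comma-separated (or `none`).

A → no match
B → no match
C → match
D → match
E → match
F → no match
G → match

C, D, E, G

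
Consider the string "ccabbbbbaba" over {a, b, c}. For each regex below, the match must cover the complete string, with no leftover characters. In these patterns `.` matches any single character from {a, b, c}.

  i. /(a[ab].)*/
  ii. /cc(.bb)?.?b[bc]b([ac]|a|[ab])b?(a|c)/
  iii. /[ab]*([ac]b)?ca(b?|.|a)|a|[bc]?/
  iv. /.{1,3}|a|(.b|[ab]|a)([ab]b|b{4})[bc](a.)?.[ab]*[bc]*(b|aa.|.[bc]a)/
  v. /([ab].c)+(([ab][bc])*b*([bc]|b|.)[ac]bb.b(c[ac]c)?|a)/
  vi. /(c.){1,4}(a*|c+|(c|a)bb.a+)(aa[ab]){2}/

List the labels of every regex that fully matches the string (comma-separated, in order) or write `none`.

ii

i → no match
ii → match
iii → no match
iv → no match
v → no match
vi → no match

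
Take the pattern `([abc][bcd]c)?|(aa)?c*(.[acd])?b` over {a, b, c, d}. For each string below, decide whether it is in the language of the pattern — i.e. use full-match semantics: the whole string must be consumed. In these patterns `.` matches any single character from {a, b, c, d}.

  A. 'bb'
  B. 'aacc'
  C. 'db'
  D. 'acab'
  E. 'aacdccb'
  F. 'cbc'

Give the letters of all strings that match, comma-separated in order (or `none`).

A. 'bb' → no match
B. 'aacc' → no match
C. 'db' → no match
D. 'acab' → no match
E. 'aacdccb' → no match
F. 'cbc' → match

F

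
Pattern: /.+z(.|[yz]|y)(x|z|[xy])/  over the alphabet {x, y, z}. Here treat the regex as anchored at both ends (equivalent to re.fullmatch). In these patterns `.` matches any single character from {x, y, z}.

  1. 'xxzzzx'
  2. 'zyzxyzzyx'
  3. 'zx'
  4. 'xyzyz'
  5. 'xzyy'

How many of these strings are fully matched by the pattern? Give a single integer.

1 → match
2 → match
3 → no match
4 → match
5 → match
Total matched: 4

4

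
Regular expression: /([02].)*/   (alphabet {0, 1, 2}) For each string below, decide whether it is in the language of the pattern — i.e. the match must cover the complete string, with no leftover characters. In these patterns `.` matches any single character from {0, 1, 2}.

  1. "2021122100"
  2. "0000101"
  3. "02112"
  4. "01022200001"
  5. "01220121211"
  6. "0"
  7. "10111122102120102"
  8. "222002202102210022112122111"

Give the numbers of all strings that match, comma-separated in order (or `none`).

none

1 → no match
2 → no match
3 → no match
4 → no match
5 → no match
6 → no match
7 → no match
8 → no match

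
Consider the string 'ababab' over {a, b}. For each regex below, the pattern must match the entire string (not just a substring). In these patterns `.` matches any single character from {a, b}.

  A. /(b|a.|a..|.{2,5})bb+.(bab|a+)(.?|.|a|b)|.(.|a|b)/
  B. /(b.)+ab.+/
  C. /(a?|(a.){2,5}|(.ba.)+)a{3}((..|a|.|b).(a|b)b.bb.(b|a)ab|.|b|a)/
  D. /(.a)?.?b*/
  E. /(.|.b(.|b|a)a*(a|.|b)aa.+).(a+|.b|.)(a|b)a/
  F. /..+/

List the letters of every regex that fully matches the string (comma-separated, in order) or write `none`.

F

A → no match
B → no match — must start with 'b'
C → no match
D → no match
E → no match — must end with 'a'
F → match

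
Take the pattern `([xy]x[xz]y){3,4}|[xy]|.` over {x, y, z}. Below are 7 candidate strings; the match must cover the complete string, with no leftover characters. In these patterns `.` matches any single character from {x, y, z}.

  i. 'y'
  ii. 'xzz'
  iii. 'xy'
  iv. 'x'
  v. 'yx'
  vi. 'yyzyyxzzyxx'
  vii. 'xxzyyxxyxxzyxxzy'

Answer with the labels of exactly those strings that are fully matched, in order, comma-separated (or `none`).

i, iv, vii

i → match
ii → no match
iii → no match
iv → match
v → no match
vi → no match
vii → match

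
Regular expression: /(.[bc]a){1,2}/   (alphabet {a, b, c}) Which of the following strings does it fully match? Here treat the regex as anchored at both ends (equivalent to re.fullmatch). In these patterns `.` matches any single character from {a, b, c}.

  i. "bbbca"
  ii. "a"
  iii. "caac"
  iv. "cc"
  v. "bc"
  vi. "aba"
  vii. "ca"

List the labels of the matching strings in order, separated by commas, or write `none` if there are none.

vi

i. "bbbca" → no match
ii. "a" → no match
iii. "caac" → no match — must end with "a"
iv. "cc" → no match — must end with "a"
v. "bc" → no match — must end with "a"
vi. "aba" → match
vii. "ca" → no match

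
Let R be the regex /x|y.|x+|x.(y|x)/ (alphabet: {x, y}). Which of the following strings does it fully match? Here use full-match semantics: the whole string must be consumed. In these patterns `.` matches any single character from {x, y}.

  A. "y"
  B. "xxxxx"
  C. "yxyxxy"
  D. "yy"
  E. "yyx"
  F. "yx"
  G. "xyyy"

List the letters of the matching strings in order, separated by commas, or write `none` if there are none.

A → no match
B → match
C → no match
D → match
E → no match
F → match
G → no match

B, D, F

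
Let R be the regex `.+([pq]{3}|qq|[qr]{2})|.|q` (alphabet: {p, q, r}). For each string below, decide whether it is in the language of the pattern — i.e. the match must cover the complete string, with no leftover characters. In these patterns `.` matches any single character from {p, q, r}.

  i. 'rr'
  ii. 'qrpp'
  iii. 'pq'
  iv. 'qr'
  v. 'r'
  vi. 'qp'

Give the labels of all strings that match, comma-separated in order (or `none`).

i. 'rr' → no match
ii. 'qrpp' → no match
iii. 'pq' → no match
iv. 'qr' → no match
v. 'r' → match
vi. 'qp' → no match

v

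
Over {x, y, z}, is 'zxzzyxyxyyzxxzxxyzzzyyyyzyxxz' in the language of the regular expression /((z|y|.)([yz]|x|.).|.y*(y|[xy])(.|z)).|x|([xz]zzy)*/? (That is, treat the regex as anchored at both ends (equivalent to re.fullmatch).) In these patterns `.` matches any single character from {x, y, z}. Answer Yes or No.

No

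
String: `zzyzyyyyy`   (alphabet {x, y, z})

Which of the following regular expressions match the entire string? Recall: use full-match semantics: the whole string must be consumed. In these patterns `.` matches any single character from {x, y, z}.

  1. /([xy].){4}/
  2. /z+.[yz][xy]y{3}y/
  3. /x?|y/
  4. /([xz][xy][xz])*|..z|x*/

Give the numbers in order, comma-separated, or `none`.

2

1 → no match
2 → match
3 → no match
4 → no match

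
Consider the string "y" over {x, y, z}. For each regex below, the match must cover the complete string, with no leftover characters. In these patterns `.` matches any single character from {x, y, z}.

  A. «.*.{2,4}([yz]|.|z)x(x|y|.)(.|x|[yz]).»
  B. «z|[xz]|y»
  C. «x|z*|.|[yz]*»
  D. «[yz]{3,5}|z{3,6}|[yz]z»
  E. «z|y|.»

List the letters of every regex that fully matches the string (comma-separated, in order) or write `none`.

A → no match
B → match
C → match
D → no match
E → match

B, C, E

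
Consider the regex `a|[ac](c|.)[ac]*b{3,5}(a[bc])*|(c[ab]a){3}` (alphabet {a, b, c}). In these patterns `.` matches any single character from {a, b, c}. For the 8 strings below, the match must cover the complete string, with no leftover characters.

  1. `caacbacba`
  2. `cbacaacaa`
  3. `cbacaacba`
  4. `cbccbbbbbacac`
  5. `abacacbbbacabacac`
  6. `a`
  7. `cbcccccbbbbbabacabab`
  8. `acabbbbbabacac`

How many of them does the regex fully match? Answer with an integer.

1 → match
2 → match
3 → match
4 → match
5 → match
6 → match
7 → match
8 → match
Total matched: 8

8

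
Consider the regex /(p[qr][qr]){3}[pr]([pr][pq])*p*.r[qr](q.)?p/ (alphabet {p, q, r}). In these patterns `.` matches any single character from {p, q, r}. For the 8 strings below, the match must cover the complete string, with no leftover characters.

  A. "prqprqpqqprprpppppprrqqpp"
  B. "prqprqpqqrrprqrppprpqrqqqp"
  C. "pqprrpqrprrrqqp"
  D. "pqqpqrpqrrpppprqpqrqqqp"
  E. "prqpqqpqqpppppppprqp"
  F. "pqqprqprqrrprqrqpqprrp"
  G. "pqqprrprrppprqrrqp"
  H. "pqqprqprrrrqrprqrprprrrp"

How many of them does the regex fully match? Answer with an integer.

A → match
B → match
C → no match
D → match
E → match
F → match
G → match
H → match
Total matched: 7

7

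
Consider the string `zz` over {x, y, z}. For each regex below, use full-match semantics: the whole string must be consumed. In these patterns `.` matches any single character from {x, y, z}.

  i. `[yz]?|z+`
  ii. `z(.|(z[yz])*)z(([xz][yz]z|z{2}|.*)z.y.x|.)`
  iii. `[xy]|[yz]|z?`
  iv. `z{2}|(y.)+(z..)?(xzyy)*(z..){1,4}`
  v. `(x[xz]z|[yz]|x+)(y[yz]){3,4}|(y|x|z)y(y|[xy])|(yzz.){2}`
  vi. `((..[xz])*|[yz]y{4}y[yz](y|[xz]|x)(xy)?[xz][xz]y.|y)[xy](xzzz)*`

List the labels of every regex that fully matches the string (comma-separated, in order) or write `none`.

i → match
ii → no match
iii → no match
iv → match
v → no match
vi → no match

i, iv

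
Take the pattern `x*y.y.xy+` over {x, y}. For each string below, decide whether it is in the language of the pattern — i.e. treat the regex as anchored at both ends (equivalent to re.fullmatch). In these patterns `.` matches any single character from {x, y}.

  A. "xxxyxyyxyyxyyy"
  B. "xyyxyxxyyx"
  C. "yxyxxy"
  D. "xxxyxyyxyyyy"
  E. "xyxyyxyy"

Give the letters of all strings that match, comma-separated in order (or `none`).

C, D, E

A → no match
B → no match — must end with "y"
C → match
D → match
E → match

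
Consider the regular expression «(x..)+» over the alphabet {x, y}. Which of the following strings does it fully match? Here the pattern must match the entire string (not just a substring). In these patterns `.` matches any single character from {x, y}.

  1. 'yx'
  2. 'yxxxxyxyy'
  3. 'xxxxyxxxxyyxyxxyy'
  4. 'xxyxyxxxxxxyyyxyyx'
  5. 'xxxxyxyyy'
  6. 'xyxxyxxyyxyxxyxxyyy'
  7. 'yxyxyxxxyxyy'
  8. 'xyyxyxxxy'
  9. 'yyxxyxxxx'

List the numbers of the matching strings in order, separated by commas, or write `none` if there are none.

1 → no match — must start with 'x'
2 → no match — must start with 'x'
3 → no match
4 → no match
5 → no match
6 → no match
7 → no match — must start with 'x'
8 → match
9 → no match — must start with 'x'

8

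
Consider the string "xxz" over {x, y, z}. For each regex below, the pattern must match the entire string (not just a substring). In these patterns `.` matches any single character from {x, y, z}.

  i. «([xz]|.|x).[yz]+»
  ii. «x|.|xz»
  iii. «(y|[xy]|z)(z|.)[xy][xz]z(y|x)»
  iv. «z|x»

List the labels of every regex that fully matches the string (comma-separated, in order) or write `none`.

i

i → match
ii → no match
iii → no match
iv → no match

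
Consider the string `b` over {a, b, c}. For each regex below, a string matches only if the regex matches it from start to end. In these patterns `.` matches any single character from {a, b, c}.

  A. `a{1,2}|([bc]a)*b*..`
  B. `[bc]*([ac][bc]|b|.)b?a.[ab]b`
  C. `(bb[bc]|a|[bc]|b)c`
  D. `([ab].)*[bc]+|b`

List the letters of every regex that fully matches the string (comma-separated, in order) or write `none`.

A → no match
B → no match
C → no match — must end with `c`
D → match

D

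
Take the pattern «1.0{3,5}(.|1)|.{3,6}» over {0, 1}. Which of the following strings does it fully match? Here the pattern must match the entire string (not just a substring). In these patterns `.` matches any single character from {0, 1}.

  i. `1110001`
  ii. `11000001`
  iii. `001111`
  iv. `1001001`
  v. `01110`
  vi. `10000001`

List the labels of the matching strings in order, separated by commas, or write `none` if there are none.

i → no match
ii → match
iii → match
iv → no match
v → match
vi → match

ii, iii, v, vi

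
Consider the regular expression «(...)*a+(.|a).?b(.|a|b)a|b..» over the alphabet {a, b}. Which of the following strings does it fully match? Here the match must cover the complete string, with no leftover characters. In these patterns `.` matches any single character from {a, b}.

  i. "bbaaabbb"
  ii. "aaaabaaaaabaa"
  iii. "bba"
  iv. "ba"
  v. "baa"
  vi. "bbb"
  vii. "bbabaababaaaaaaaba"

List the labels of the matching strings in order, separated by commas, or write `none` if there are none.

i. "bbaaabbb" → no match
ii → match
iii. "bba" → match
iv. "ba" → no match
v. "baa" → match
vi. "bbb" → match
vii → no match

ii, iii, v, vi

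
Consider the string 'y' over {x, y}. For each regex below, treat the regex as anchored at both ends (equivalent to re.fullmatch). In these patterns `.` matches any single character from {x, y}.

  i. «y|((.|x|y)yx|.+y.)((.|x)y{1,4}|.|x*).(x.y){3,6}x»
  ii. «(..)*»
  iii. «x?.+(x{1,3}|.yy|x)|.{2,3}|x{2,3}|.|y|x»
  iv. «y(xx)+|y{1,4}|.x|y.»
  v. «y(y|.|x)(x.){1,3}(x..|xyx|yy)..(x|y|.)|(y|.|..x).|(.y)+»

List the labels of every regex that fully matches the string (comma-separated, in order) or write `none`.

i → match
ii → no match
iii → match
iv → match
v → no match

i, iii, iv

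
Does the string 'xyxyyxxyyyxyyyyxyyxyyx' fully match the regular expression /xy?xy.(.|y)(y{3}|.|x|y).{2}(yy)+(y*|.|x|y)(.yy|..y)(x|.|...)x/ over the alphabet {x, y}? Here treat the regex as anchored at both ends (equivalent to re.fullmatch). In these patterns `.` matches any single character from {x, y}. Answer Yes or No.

No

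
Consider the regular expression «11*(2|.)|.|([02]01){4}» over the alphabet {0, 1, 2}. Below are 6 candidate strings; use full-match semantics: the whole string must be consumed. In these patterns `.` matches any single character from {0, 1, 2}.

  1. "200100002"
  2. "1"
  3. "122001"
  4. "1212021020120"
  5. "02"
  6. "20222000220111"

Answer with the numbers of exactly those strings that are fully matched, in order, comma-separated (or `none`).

2

1 → no match
2 → match
3 → no match
4 → no match
5 → no match
6 → no match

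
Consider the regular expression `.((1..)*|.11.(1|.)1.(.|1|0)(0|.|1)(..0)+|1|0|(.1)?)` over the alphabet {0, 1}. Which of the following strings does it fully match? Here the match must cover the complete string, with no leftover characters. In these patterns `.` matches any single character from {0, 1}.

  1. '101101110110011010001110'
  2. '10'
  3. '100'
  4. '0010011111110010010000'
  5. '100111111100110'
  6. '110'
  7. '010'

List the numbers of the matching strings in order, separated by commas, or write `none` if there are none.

1 → no match
2. '10' → match
3. '100' → no match
4 → no match
5 → no match
6. '110' → no match
7. '010' → no match

2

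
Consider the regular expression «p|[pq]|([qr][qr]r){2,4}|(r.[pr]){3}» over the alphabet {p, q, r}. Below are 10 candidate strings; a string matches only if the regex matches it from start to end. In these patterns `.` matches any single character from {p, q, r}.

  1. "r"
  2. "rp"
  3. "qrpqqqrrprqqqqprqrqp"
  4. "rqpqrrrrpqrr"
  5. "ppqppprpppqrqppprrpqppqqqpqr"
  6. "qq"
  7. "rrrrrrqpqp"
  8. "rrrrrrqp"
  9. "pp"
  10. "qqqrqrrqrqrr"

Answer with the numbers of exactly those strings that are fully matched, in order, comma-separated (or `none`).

1 → no match
2 → no match
3 → no match
4 → no match
5 → no match
6 → no match
7 → no match
8 → no match
9 → no match
10 → no match

none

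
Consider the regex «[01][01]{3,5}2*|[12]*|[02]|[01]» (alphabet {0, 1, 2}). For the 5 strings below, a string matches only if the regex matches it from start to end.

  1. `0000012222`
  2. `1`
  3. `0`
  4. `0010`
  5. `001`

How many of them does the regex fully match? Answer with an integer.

1 → match
2 → match
3 → match
4 → match
5 → no match
Total matched: 4

4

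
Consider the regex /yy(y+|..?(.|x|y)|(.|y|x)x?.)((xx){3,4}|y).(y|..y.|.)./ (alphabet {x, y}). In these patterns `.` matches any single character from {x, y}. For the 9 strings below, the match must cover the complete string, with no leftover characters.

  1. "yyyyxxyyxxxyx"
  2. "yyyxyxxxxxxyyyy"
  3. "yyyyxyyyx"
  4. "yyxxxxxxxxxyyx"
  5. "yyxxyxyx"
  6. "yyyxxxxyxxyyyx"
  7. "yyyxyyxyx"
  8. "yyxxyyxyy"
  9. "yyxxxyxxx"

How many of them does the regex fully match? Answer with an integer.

1 → no match
2 → no match
3 → match
4 → match
5 → match
6 → no match
7 → match
8 → match
9 → match
Total matched: 6

6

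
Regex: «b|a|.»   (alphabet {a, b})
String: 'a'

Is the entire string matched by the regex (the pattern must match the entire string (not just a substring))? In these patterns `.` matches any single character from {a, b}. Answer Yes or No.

Yes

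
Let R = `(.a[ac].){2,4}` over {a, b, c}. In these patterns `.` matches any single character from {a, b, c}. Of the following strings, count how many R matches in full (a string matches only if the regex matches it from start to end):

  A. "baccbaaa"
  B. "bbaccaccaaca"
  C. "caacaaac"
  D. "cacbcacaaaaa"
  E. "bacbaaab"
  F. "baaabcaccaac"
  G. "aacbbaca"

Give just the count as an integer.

5

A → match
B → no match
C → match
D → match
E → match
F → no match
G → match
Total matched: 5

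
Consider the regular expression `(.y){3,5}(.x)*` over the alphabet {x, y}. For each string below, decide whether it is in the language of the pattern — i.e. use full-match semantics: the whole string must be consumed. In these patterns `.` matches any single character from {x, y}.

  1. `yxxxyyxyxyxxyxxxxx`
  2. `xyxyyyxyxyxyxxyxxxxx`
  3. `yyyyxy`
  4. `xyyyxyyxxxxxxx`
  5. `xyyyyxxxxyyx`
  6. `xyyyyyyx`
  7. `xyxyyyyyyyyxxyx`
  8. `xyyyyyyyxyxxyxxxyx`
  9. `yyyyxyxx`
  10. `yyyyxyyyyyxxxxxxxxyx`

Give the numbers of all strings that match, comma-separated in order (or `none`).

3, 4, 6, 8, 9, 10

1 → no match
2 → no match
3 → match
4 → match
5 → no match
6 → match
7 → no match
8 → match
9 → match
10 → match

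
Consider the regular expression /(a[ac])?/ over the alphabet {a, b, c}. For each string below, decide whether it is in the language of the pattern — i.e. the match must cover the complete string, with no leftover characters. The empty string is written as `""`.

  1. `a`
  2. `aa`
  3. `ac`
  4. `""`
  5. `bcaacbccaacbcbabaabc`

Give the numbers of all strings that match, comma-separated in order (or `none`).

1. `a` → no match
2. `aa` → match
3. `ac` → match
4. `""` → match
5 → no match

2, 3, 4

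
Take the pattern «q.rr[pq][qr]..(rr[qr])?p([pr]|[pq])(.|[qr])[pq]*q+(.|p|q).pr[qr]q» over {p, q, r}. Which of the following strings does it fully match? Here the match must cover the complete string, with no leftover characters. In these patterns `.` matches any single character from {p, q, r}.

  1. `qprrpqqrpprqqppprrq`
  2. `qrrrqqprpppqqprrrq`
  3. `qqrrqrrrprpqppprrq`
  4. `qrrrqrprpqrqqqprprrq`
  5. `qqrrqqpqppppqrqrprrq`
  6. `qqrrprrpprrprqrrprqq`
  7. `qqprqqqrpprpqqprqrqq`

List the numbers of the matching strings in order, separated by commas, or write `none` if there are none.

1 → match
2 → no match
3 → match
4 → match
5 → no match
6 → no match
7 → no match

1, 3, 4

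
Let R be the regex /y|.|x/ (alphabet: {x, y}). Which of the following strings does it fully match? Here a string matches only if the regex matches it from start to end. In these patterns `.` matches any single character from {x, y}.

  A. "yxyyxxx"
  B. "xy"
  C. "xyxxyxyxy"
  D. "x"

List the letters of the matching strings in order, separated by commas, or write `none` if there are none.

D

A → no match
B → no match
C → no match
D → match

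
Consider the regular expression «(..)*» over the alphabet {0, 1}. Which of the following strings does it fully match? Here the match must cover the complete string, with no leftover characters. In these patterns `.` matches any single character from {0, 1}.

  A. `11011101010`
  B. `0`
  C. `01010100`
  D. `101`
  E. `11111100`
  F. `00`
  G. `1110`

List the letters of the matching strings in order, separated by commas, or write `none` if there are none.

C, E, F, G

A → no match
B → no match
C → match
D → no match
E → match
F → match
G → match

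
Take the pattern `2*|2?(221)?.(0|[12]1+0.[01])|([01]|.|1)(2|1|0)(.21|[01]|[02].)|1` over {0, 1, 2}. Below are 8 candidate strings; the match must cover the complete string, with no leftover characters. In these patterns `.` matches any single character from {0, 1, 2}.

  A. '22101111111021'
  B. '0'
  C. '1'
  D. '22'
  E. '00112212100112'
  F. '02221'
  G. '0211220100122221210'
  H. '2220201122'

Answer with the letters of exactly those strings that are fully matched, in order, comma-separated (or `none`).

A → match
B → no match
C → match
D → match
E → no match
F → match
G → no match
H → no match

A, C, D, F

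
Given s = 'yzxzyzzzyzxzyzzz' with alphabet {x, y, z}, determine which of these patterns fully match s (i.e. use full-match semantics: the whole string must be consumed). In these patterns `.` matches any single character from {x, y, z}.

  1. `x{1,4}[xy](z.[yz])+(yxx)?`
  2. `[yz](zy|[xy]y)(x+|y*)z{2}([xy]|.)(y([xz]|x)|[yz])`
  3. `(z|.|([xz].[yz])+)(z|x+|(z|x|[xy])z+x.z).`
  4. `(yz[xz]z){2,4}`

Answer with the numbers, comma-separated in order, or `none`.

1 → no match — must start with 'x'
2 → no match
3 → no match
4 → match

4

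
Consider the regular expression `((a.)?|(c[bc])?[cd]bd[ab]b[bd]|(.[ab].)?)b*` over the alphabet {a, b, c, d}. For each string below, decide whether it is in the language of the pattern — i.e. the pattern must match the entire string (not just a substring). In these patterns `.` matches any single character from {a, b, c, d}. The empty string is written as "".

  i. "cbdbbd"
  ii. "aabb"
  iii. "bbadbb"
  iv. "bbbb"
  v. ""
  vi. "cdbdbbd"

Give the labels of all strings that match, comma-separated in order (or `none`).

i, ii, iv, v

i → match
ii → match
iii → no match
iv → match
v → match
vi → no match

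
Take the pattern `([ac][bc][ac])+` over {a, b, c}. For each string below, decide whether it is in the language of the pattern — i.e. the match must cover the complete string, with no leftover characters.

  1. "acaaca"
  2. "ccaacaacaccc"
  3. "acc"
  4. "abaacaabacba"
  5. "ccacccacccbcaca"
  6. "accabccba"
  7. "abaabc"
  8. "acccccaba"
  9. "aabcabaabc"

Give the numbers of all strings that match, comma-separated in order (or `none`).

1, 2, 3, 4, 5, 6, 7, 8

1. "acaaca" → match
2. "ccaacaacaccc" → match
3. "acc" → match
4. "abaacaabacba" → match
5 → match
6. "accabccba" → match
7. "abaabc" → match
8. "acccccaba" → match
9. "aabcabaabc" → no match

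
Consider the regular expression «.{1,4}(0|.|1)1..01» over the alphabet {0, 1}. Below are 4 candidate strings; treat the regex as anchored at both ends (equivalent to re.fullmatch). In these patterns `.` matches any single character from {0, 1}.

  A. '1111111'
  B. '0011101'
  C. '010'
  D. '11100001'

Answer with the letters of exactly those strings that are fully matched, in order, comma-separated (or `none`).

A → no match — must end with '01'
B → match
C → no match — must end with '01'
D → no match

B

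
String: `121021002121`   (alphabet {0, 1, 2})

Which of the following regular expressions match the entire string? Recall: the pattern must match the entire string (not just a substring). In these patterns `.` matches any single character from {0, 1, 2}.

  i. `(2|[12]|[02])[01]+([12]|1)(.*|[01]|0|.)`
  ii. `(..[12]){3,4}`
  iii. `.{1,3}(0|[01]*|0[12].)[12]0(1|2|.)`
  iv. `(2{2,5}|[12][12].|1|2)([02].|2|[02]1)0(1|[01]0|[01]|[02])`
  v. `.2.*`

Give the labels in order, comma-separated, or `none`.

i → no match
ii → match
iii → no match
iv → no match
v → match

ii, v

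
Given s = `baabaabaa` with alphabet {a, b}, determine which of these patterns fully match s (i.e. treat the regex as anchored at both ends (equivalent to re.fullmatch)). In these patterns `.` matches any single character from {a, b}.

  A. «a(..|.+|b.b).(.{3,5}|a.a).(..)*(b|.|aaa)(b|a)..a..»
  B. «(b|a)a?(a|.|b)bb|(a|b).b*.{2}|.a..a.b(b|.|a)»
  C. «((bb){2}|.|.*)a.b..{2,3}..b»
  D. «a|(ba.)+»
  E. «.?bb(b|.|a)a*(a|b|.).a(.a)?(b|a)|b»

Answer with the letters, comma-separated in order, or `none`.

A → no match — must start with `a`
B → no match
C → no match — must end with `b`
D → match
E → no match

D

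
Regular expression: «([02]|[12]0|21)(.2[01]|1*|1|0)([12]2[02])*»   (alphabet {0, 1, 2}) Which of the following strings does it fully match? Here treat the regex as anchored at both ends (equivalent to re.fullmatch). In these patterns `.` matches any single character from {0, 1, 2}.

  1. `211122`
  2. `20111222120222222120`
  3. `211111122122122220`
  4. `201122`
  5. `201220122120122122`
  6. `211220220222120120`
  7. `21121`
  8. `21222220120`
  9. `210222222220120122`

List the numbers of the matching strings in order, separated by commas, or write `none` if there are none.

1 → match
2 → match
3 → match
4 → match
5 → match
6 → match
7 → match
8 → match
9 → match

1, 2, 3, 4, 5, 6, 7, 8, 9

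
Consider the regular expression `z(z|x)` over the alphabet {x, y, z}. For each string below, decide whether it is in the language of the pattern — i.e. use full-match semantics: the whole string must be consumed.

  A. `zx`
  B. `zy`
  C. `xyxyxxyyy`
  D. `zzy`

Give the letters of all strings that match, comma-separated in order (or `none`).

A

A → match
B → no match
C → no match — must start with `z`
D → no match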